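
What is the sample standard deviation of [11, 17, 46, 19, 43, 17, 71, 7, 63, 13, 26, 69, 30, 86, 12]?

25.9165

Step 1: Compute the mean: 35.3333
Step 2: Sum of squared deviations from the mean: 9403.3333
Step 3: Sample variance = 9403.3333 / 14 = 671.6667
Step 4: Standard deviation = sqrt(671.6667) = 25.9165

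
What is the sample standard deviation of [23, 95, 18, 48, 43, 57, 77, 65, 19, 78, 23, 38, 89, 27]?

27.0356

Step 1: Compute the mean: 50
Step 2: Sum of squared deviations from the mean: 9502
Step 3: Sample variance = 9502 / 13 = 730.9231
Step 4: Standard deviation = sqrt(730.9231) = 27.0356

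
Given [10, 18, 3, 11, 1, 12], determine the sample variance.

38.9667

Step 1: Compute the mean: (10 + 18 + 3 + 11 + 1 + 12) / 6 = 9.1667
Step 2: Compute squared deviations from the mean:
  (10 - 9.1667)^2 = 0.6944
  (18 - 9.1667)^2 = 78.0278
  (3 - 9.1667)^2 = 38.0278
  (11 - 9.1667)^2 = 3.3611
  (1 - 9.1667)^2 = 66.6944
  (12 - 9.1667)^2 = 8.0278
Step 3: Sum of squared deviations = 194.8333
Step 4: Sample variance = 194.8333 / 5 = 38.9667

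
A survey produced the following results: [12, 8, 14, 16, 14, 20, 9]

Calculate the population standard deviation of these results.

3.8065

Step 1: Compute the mean: 13.2857
Step 2: Sum of squared deviations from the mean: 101.4286
Step 3: Population variance = 101.4286 / 7 = 14.4898
Step 4: Standard deviation = sqrt(14.4898) = 3.8065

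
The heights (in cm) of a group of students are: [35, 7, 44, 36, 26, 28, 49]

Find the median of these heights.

35

Step 1: Sort the data in ascending order: [7, 26, 28, 35, 36, 44, 49]
Step 2: The number of values is n = 7.
Step 3: Since n is odd, the median is the middle value at position 4: 35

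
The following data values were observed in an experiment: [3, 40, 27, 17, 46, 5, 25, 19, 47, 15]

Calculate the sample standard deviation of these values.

15.7565

Step 1: Compute the mean: 24.4
Step 2: Sum of squared deviations from the mean: 2234.4
Step 3: Sample variance = 2234.4 / 9 = 248.2667
Step 4: Standard deviation = sqrt(248.2667) = 15.7565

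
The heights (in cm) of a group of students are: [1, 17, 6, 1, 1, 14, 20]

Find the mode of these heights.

1

Step 1: Count the frequency of each value:
  1: appears 3 time(s)
  6: appears 1 time(s)
  14: appears 1 time(s)
  17: appears 1 time(s)
  20: appears 1 time(s)
Step 2: The value 1 appears most frequently (3 times).
Step 3: Mode = 1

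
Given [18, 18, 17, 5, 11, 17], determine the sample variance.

27.8667

Step 1: Compute the mean: (18 + 18 + 17 + 5 + 11 + 17) / 6 = 14.3333
Step 2: Compute squared deviations from the mean:
  (18 - 14.3333)^2 = 13.4444
  (18 - 14.3333)^2 = 13.4444
  (17 - 14.3333)^2 = 7.1111
  (5 - 14.3333)^2 = 87.1111
  (11 - 14.3333)^2 = 11.1111
  (17 - 14.3333)^2 = 7.1111
Step 3: Sum of squared deviations = 139.3333
Step 4: Sample variance = 139.3333 / 5 = 27.8667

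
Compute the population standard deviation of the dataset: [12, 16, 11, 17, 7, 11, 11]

3.1364

Step 1: Compute the mean: 12.1429
Step 2: Sum of squared deviations from the mean: 68.8571
Step 3: Population variance = 68.8571 / 7 = 9.8367
Step 4: Standard deviation = sqrt(9.8367) = 3.1364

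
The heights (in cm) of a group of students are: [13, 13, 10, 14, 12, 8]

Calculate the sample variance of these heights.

5.0667

Step 1: Compute the mean: (13 + 13 + 10 + 14 + 12 + 8) / 6 = 11.6667
Step 2: Compute squared deviations from the mean:
  (13 - 11.6667)^2 = 1.7778
  (13 - 11.6667)^2 = 1.7778
  (10 - 11.6667)^2 = 2.7778
  (14 - 11.6667)^2 = 5.4444
  (12 - 11.6667)^2 = 0.1111
  (8 - 11.6667)^2 = 13.4444
Step 3: Sum of squared deviations = 25.3333
Step 4: Sample variance = 25.3333 / 5 = 5.0667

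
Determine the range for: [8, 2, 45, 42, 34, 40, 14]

43

Step 1: Identify the maximum value: max = 45
Step 2: Identify the minimum value: min = 2
Step 3: Range = max - min = 45 - 2 = 43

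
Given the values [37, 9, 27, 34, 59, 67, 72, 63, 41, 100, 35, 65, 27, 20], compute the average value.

46.8571

Step 1: Sum all values: 37 + 9 + 27 + 34 + 59 + 67 + 72 + 63 + 41 + 100 + 35 + 65 + 27 + 20 = 656
Step 2: Count the number of values: n = 14
Step 3: Mean = sum / n = 656 / 14 = 46.8571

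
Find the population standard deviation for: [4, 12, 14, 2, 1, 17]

6.2361

Step 1: Compute the mean: 8.3333
Step 2: Sum of squared deviations from the mean: 233.3333
Step 3: Population variance = 233.3333 / 6 = 38.8889
Step 4: Standard deviation = sqrt(38.8889) = 6.2361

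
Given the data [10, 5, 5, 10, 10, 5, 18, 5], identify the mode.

5

Step 1: Count the frequency of each value:
  5: appears 4 time(s)
  10: appears 3 time(s)
  18: appears 1 time(s)
Step 2: The value 5 appears most frequently (4 times).
Step 3: Mode = 5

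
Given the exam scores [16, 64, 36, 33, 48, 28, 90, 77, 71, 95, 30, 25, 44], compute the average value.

50.5385

Step 1: Sum all values: 16 + 64 + 36 + 33 + 48 + 28 + 90 + 77 + 71 + 95 + 30 + 25 + 44 = 657
Step 2: Count the number of values: n = 13
Step 3: Mean = sum / n = 657 / 13 = 50.5385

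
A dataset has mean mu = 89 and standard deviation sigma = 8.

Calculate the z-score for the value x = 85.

-0.5

Step 1: Recall the z-score formula: z = (x - mu) / sigma
Step 2: Substitute values: z = (85 - 89) / 8
Step 3: z = -4 / 8 = -0.5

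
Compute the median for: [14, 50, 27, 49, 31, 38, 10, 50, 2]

31

Step 1: Sort the data in ascending order: [2, 10, 14, 27, 31, 38, 49, 50, 50]
Step 2: The number of values is n = 9.
Step 3: Since n is odd, the median is the middle value at position 5: 31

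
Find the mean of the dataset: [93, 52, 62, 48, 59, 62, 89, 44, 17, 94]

62

Step 1: Sum all values: 93 + 52 + 62 + 48 + 59 + 62 + 89 + 44 + 17 + 94 = 620
Step 2: Count the number of values: n = 10
Step 3: Mean = sum / n = 620 / 10 = 62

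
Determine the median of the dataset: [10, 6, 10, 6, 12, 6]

8

Step 1: Sort the data in ascending order: [6, 6, 6, 10, 10, 12]
Step 2: The number of values is n = 6.
Step 3: Since n is even, the median is the average of positions 3 and 4:
  Median = (6 + 10) / 2 = 8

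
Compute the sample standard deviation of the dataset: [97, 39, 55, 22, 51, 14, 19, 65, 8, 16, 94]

31.6742

Step 1: Compute the mean: 43.6364
Step 2: Sum of squared deviations from the mean: 10032.5455
Step 3: Sample variance = 10032.5455 / 10 = 1003.2545
Step 4: Standard deviation = sqrt(1003.2545) = 31.6742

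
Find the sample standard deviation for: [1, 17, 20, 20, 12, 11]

7.2319

Step 1: Compute the mean: 13.5
Step 2: Sum of squared deviations from the mean: 261.5
Step 3: Sample variance = 261.5 / 5 = 52.3
Step 4: Standard deviation = sqrt(52.3) = 7.2319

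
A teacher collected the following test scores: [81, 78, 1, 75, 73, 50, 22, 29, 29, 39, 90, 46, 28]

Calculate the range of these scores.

89

Step 1: Identify the maximum value: max = 90
Step 2: Identify the minimum value: min = 1
Step 3: Range = max - min = 90 - 1 = 89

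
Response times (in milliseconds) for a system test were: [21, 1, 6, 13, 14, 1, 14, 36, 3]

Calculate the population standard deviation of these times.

10.6713

Step 1: Compute the mean: 12.1111
Step 2: Sum of squared deviations from the mean: 1024.8889
Step 3: Population variance = 1024.8889 / 9 = 113.8765
Step 4: Standard deviation = sqrt(113.8765) = 10.6713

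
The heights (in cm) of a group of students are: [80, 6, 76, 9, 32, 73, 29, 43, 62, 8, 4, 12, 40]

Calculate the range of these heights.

76

Step 1: Identify the maximum value: max = 80
Step 2: Identify the minimum value: min = 4
Step 3: Range = max - min = 80 - 4 = 76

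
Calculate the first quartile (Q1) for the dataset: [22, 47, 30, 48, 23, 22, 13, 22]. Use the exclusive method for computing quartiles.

22

Step 1: Sort the data: [13, 22, 22, 22, 23, 30, 47, 48]
Step 2: n = 8
Step 3: Using the exclusive quartile method:
  Q1 = 22
  Q2 (median) = 22.5
  Q3 = 42.75
  IQR = Q3 - Q1 = 42.75 - 22 = 20.75
Step 4: Q1 = 22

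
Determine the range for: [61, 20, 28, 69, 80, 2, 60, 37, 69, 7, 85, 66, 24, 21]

83

Step 1: Identify the maximum value: max = 85
Step 2: Identify the minimum value: min = 2
Step 3: Range = max - min = 85 - 2 = 83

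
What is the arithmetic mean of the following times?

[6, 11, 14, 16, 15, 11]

12.1667

Step 1: Sum all values: 6 + 11 + 14 + 16 + 15 + 11 = 73
Step 2: Count the number of values: n = 6
Step 3: Mean = sum / n = 73 / 6 = 12.1667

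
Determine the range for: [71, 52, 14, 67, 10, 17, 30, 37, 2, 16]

69

Step 1: Identify the maximum value: max = 71
Step 2: Identify the minimum value: min = 2
Step 3: Range = max - min = 71 - 2 = 69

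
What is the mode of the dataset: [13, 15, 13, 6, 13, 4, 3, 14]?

13

Step 1: Count the frequency of each value:
  3: appears 1 time(s)
  4: appears 1 time(s)
  6: appears 1 time(s)
  13: appears 3 time(s)
  14: appears 1 time(s)
  15: appears 1 time(s)
Step 2: The value 13 appears most frequently (3 times).
Step 3: Mode = 13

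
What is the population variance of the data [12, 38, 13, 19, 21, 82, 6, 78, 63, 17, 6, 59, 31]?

685.1006

Step 1: Compute the mean: (12 + 38 + 13 + 19 + 21 + 82 + 6 + 78 + 63 + 17 + 6 + 59 + 31) / 13 = 34.2308
Step 2: Compute squared deviations from the mean:
  (12 - 34.2308)^2 = 494.2071
  (38 - 34.2308)^2 = 14.2071
  (13 - 34.2308)^2 = 450.7456
  (19 - 34.2308)^2 = 231.9763
  (21 - 34.2308)^2 = 175.0533
  (82 - 34.2308)^2 = 2281.8994
  (6 - 34.2308)^2 = 796.9763
  (78 - 34.2308)^2 = 1915.7456
  (63 - 34.2308)^2 = 827.6686
  (17 - 34.2308)^2 = 296.8994
  (6 - 34.2308)^2 = 796.9763
  (59 - 34.2308)^2 = 613.5148
  (31 - 34.2308)^2 = 10.4379
Step 3: Sum of squared deviations = 8906.3077
Step 4: Population variance = 8906.3077 / 13 = 685.1006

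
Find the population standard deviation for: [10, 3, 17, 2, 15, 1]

6.377

Step 1: Compute the mean: 8
Step 2: Sum of squared deviations from the mean: 244
Step 3: Population variance = 244 / 6 = 40.6667
Step 4: Standard deviation = sqrt(40.6667) = 6.377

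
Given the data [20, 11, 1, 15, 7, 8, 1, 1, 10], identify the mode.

1

Step 1: Count the frequency of each value:
  1: appears 3 time(s)
  7: appears 1 time(s)
  8: appears 1 time(s)
  10: appears 1 time(s)
  11: appears 1 time(s)
  15: appears 1 time(s)
  20: appears 1 time(s)
Step 2: The value 1 appears most frequently (3 times).
Step 3: Mode = 1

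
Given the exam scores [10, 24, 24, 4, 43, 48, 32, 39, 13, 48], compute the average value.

28.5

Step 1: Sum all values: 10 + 24 + 24 + 4 + 43 + 48 + 32 + 39 + 13 + 48 = 285
Step 2: Count the number of values: n = 10
Step 3: Mean = sum / n = 285 / 10 = 28.5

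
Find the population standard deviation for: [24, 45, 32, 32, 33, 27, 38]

6.4143

Step 1: Compute the mean: 33
Step 2: Sum of squared deviations from the mean: 288
Step 3: Population variance = 288 / 7 = 41.1429
Step 4: Standard deviation = sqrt(41.1429) = 6.4143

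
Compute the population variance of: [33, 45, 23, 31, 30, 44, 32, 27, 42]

53.8765

Step 1: Compute the mean: (33 + 45 + 23 + 31 + 30 + 44 + 32 + 27 + 42) / 9 = 34.1111
Step 2: Compute squared deviations from the mean:
  (33 - 34.1111)^2 = 1.2346
  (45 - 34.1111)^2 = 118.5679
  (23 - 34.1111)^2 = 123.4568
  (31 - 34.1111)^2 = 9.679
  (30 - 34.1111)^2 = 16.9012
  (44 - 34.1111)^2 = 97.7901
  (32 - 34.1111)^2 = 4.4568
  (27 - 34.1111)^2 = 50.5679
  (42 - 34.1111)^2 = 62.2346
Step 3: Sum of squared deviations = 484.8889
Step 4: Population variance = 484.8889 / 9 = 53.8765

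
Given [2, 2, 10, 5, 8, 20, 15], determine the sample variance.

45.4762

Step 1: Compute the mean: (2 + 2 + 10 + 5 + 8 + 20 + 15) / 7 = 8.8571
Step 2: Compute squared deviations from the mean:
  (2 - 8.8571)^2 = 47.0204
  (2 - 8.8571)^2 = 47.0204
  (10 - 8.8571)^2 = 1.3061
  (5 - 8.8571)^2 = 14.8776
  (8 - 8.8571)^2 = 0.7347
  (20 - 8.8571)^2 = 124.1633
  (15 - 8.8571)^2 = 37.7347
Step 3: Sum of squared deviations = 272.8571
Step 4: Sample variance = 272.8571 / 6 = 45.4762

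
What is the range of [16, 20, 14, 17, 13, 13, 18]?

7

Step 1: Identify the maximum value: max = 20
Step 2: Identify the minimum value: min = 13
Step 3: Range = max - min = 20 - 13 = 7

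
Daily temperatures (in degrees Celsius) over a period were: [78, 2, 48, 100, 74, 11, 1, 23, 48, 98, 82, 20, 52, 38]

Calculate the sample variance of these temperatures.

1165.7198

Step 1: Compute the mean: (78 + 2 + 48 + 100 + 74 + 11 + 1 + 23 + 48 + 98 + 82 + 20 + 52 + 38) / 14 = 48.2143
Step 2: Compute squared deviations from the mean:
  (78 - 48.2143)^2 = 887.1888
  (2 - 48.2143)^2 = 2135.7602
  (48 - 48.2143)^2 = 0.0459
  (100 - 48.2143)^2 = 2681.7602
  (74 - 48.2143)^2 = 664.9031
  (11 - 48.2143)^2 = 1384.9031
  (1 - 48.2143)^2 = 2229.1888
  (23 - 48.2143)^2 = 635.7602
  (48 - 48.2143)^2 = 0.0459
  (98 - 48.2143)^2 = 2478.6173
  (82 - 48.2143)^2 = 1141.4745
  (20 - 48.2143)^2 = 796.0459
  (52 - 48.2143)^2 = 14.3316
  (38 - 48.2143)^2 = 104.3316
Step 3: Sum of squared deviations = 15154.3571
Step 4: Sample variance = 15154.3571 / 13 = 1165.7198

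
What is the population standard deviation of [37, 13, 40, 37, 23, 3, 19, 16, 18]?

11.8832

Step 1: Compute the mean: 22.8889
Step 2: Sum of squared deviations from the mean: 1270.8889
Step 3: Population variance = 1270.8889 / 9 = 141.2099
Step 4: Standard deviation = sqrt(141.2099) = 11.8832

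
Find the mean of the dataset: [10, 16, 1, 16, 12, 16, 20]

13

Step 1: Sum all values: 10 + 16 + 1 + 16 + 12 + 16 + 20 = 91
Step 2: Count the number of values: n = 7
Step 3: Mean = sum / n = 91 / 7 = 13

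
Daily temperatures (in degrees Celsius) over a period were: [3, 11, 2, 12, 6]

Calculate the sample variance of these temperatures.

20.7

Step 1: Compute the mean: (3 + 11 + 2 + 12 + 6) / 5 = 6.8
Step 2: Compute squared deviations from the mean:
  (3 - 6.8)^2 = 14.44
  (11 - 6.8)^2 = 17.64
  (2 - 6.8)^2 = 23.04
  (12 - 6.8)^2 = 27.04
  (6 - 6.8)^2 = 0.64
Step 3: Sum of squared deviations = 82.8
Step 4: Sample variance = 82.8 / 4 = 20.7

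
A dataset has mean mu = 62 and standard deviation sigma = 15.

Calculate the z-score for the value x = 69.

0.4667

Step 1: Recall the z-score formula: z = (x - mu) / sigma
Step 2: Substitute values: z = (69 - 62) / 15
Step 3: z = 7 / 15 = 0.4667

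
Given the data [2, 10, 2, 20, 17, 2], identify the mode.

2

Step 1: Count the frequency of each value:
  2: appears 3 time(s)
  10: appears 1 time(s)
  17: appears 1 time(s)
  20: appears 1 time(s)
Step 2: The value 2 appears most frequently (3 times).
Step 3: Mode = 2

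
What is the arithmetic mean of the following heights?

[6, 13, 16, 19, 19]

14.6

Step 1: Sum all values: 6 + 13 + 16 + 19 + 19 = 73
Step 2: Count the number of values: n = 5
Step 3: Mean = sum / n = 73 / 5 = 14.6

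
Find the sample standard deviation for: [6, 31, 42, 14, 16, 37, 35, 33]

12.9367

Step 1: Compute the mean: 26.75
Step 2: Sum of squared deviations from the mean: 1171.5
Step 3: Sample variance = 1171.5 / 7 = 167.3571
Step 4: Standard deviation = sqrt(167.3571) = 12.9367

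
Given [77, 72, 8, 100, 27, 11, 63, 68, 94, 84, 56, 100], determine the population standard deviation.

30.9767

Step 1: Compute the mean: 63.3333
Step 2: Sum of squared deviations from the mean: 11514.6667
Step 3: Population variance = 11514.6667 / 12 = 959.5556
Step 4: Standard deviation = sqrt(959.5556) = 30.9767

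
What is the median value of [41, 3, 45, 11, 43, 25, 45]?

41

Step 1: Sort the data in ascending order: [3, 11, 25, 41, 43, 45, 45]
Step 2: The number of values is n = 7.
Step 3: Since n is odd, the median is the middle value at position 4: 41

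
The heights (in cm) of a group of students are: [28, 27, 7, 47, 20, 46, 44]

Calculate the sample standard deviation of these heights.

15.1186

Step 1: Compute the mean: 31.2857
Step 2: Sum of squared deviations from the mean: 1371.4286
Step 3: Sample variance = 1371.4286 / 6 = 228.5714
Step 4: Standard deviation = sqrt(228.5714) = 15.1186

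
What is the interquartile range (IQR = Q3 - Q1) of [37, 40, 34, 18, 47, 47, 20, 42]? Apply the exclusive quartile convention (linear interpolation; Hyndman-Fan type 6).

22.25

Step 1: Sort the data: [18, 20, 34, 37, 40, 42, 47, 47]
Step 2: n = 8
Step 3: Using the exclusive quartile method:
  Q1 = 23.5
  Q2 (median) = 38.5
  Q3 = 45.75
  IQR = Q3 - Q1 = 45.75 - 23.5 = 22.25
Step 4: IQR = 22.25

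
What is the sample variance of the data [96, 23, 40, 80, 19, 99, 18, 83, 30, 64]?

1071.7333

Step 1: Compute the mean: (96 + 23 + 40 + 80 + 19 + 99 + 18 + 83 + 30 + 64) / 10 = 55.2
Step 2: Compute squared deviations from the mean:
  (96 - 55.2)^2 = 1664.64
  (23 - 55.2)^2 = 1036.84
  (40 - 55.2)^2 = 231.04
  (80 - 55.2)^2 = 615.04
  (19 - 55.2)^2 = 1310.44
  (99 - 55.2)^2 = 1918.44
  (18 - 55.2)^2 = 1383.84
  (83 - 55.2)^2 = 772.84
  (30 - 55.2)^2 = 635.04
  (64 - 55.2)^2 = 77.44
Step 3: Sum of squared deviations = 9645.6
Step 4: Sample variance = 9645.6 / 9 = 1071.7333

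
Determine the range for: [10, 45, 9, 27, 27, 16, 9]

36

Step 1: Identify the maximum value: max = 45
Step 2: Identify the minimum value: min = 9
Step 3: Range = max - min = 45 - 9 = 36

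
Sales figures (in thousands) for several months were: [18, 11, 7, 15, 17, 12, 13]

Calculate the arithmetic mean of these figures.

13.2857

Step 1: Sum all values: 18 + 11 + 7 + 15 + 17 + 12 + 13 = 93
Step 2: Count the number of values: n = 7
Step 3: Mean = sum / n = 93 / 7 = 13.2857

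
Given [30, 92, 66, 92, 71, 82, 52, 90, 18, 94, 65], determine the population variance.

611.686

Step 1: Compute the mean: (30 + 92 + 66 + 92 + 71 + 82 + 52 + 90 + 18 + 94 + 65) / 11 = 68.3636
Step 2: Compute squared deviations from the mean:
  (30 - 68.3636)^2 = 1471.7686
  (92 - 68.3636)^2 = 558.6777
  (66 - 68.3636)^2 = 5.5868
  (92 - 68.3636)^2 = 558.6777
  (71 - 68.3636)^2 = 6.9504
  (82 - 68.3636)^2 = 185.9504
  (52 - 68.3636)^2 = 267.7686
  (90 - 68.3636)^2 = 468.1322
  (18 - 68.3636)^2 = 2536.4959
  (94 - 68.3636)^2 = 657.2231
  (65 - 68.3636)^2 = 11.314
Step 3: Sum of squared deviations = 6728.5455
Step 4: Population variance = 6728.5455 / 11 = 611.686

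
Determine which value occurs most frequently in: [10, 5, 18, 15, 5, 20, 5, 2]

5

Step 1: Count the frequency of each value:
  2: appears 1 time(s)
  5: appears 3 time(s)
  10: appears 1 time(s)
  15: appears 1 time(s)
  18: appears 1 time(s)
  20: appears 1 time(s)
Step 2: The value 5 appears most frequently (3 times).
Step 3: Mode = 5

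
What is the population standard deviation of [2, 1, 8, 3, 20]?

7.0257

Step 1: Compute the mean: 6.8
Step 2: Sum of squared deviations from the mean: 246.8
Step 3: Population variance = 246.8 / 5 = 49.36
Step 4: Standard deviation = sqrt(49.36) = 7.0257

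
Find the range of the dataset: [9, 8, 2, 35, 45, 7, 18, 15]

43

Step 1: Identify the maximum value: max = 45
Step 2: Identify the minimum value: min = 2
Step 3: Range = max - min = 45 - 2 = 43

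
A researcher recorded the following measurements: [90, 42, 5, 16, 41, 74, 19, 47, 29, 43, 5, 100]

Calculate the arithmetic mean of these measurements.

42.5833

Step 1: Sum all values: 90 + 42 + 5 + 16 + 41 + 74 + 19 + 47 + 29 + 43 + 5 + 100 = 511
Step 2: Count the number of values: n = 12
Step 3: Mean = sum / n = 511 / 12 = 42.5833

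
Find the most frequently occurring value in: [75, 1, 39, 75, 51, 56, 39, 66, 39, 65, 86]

39

Step 1: Count the frequency of each value:
  1: appears 1 time(s)
  39: appears 3 time(s)
  51: appears 1 time(s)
  56: appears 1 time(s)
  65: appears 1 time(s)
  66: appears 1 time(s)
  75: appears 2 time(s)
  86: appears 1 time(s)
Step 2: The value 39 appears most frequently (3 times).
Step 3: Mode = 39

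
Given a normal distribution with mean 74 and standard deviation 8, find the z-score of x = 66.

-1

Step 1: Recall the z-score formula: z = (x - mu) / sigma
Step 2: Substitute values: z = (66 - 74) / 8
Step 3: z = -8 / 8 = -1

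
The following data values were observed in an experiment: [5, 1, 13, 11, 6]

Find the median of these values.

6

Step 1: Sort the data in ascending order: [1, 5, 6, 11, 13]
Step 2: The number of values is n = 5.
Step 3: Since n is odd, the median is the middle value at position 3: 6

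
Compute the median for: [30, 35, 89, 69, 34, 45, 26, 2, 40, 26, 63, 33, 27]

34

Step 1: Sort the data in ascending order: [2, 26, 26, 27, 30, 33, 34, 35, 40, 45, 63, 69, 89]
Step 2: The number of values is n = 13.
Step 3: Since n is odd, the median is the middle value at position 7: 34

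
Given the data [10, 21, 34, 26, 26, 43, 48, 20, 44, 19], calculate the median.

26

Step 1: Sort the data in ascending order: [10, 19, 20, 21, 26, 26, 34, 43, 44, 48]
Step 2: The number of values is n = 10.
Step 3: Since n is even, the median is the average of positions 5 and 6:
  Median = (26 + 26) / 2 = 26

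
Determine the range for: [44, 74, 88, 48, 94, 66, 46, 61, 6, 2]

92

Step 1: Identify the maximum value: max = 94
Step 2: Identify the minimum value: min = 2
Step 3: Range = max - min = 94 - 2 = 92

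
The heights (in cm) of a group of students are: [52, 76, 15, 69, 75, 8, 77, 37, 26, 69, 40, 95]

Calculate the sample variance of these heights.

771.6591

Step 1: Compute the mean: (52 + 76 + 15 + 69 + 75 + 8 + 77 + 37 + 26 + 69 + 40 + 95) / 12 = 53.25
Step 2: Compute squared deviations from the mean:
  (52 - 53.25)^2 = 1.5625
  (76 - 53.25)^2 = 517.5625
  (15 - 53.25)^2 = 1463.0625
  (69 - 53.25)^2 = 248.0625
  (75 - 53.25)^2 = 473.0625
  (8 - 53.25)^2 = 2047.5625
  (77 - 53.25)^2 = 564.0625
  (37 - 53.25)^2 = 264.0625
  (26 - 53.25)^2 = 742.5625
  (69 - 53.25)^2 = 248.0625
  (40 - 53.25)^2 = 175.5625
  (95 - 53.25)^2 = 1743.0625
Step 3: Sum of squared deviations = 8488.25
Step 4: Sample variance = 8488.25 / 11 = 771.6591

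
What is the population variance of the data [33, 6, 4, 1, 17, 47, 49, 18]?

317.1094

Step 1: Compute the mean: (33 + 6 + 4 + 1 + 17 + 47 + 49 + 18) / 8 = 21.875
Step 2: Compute squared deviations from the mean:
  (33 - 21.875)^2 = 123.7656
  (6 - 21.875)^2 = 252.0156
  (4 - 21.875)^2 = 319.5156
  (1 - 21.875)^2 = 435.7656
  (17 - 21.875)^2 = 23.7656
  (47 - 21.875)^2 = 631.2656
  (49 - 21.875)^2 = 735.7656
  (18 - 21.875)^2 = 15.0156
Step 3: Sum of squared deviations = 2536.875
Step 4: Population variance = 2536.875 / 8 = 317.1094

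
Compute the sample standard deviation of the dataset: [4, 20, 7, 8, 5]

6.4576

Step 1: Compute the mean: 8.8
Step 2: Sum of squared deviations from the mean: 166.8
Step 3: Sample variance = 166.8 / 4 = 41.7
Step 4: Standard deviation = sqrt(41.7) = 6.4576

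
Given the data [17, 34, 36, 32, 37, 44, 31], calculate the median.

34

Step 1: Sort the data in ascending order: [17, 31, 32, 34, 36, 37, 44]
Step 2: The number of values is n = 7.
Step 3: Since n is odd, the median is the middle value at position 4: 34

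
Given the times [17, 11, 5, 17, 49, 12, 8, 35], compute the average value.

19.25

Step 1: Sum all values: 17 + 11 + 5 + 17 + 49 + 12 + 8 + 35 = 154
Step 2: Count the number of values: n = 8
Step 3: Mean = sum / n = 154 / 8 = 19.25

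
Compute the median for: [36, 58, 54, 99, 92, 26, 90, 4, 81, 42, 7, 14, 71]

54

Step 1: Sort the data in ascending order: [4, 7, 14, 26, 36, 42, 54, 58, 71, 81, 90, 92, 99]
Step 2: The number of values is n = 13.
Step 3: Since n is odd, the median is the middle value at position 7: 54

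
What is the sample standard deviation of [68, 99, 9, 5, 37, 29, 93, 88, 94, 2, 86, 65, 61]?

36.1099

Step 1: Compute the mean: 56.6154
Step 2: Sum of squared deviations from the mean: 15647.0769
Step 3: Sample variance = 15647.0769 / 12 = 1303.9231
Step 4: Standard deviation = sqrt(1303.9231) = 36.1099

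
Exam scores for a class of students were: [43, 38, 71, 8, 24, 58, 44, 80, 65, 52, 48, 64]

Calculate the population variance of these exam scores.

375.0764

Step 1: Compute the mean: (43 + 38 + 71 + 8 + 24 + 58 + 44 + 80 + 65 + 52 + 48 + 64) / 12 = 49.5833
Step 2: Compute squared deviations from the mean:
  (43 - 49.5833)^2 = 43.3403
  (38 - 49.5833)^2 = 134.1736
  (71 - 49.5833)^2 = 458.6736
  (8 - 49.5833)^2 = 1729.1736
  (24 - 49.5833)^2 = 654.5069
  (58 - 49.5833)^2 = 70.8403
  (44 - 49.5833)^2 = 31.1736
  (80 - 49.5833)^2 = 925.1736
  (65 - 49.5833)^2 = 237.6736
  (52 - 49.5833)^2 = 5.8403
  (48 - 49.5833)^2 = 2.5069
  (64 - 49.5833)^2 = 207.8403
Step 3: Sum of squared deviations = 4500.9167
Step 4: Population variance = 4500.9167 / 12 = 375.0764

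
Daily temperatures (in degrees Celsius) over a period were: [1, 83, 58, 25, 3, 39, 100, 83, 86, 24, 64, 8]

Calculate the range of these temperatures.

99

Step 1: Identify the maximum value: max = 100
Step 2: Identify the minimum value: min = 1
Step 3: Range = max - min = 100 - 1 = 99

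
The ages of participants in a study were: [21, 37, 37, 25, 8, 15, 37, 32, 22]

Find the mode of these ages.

37

Step 1: Count the frequency of each value:
  8: appears 1 time(s)
  15: appears 1 time(s)
  21: appears 1 time(s)
  22: appears 1 time(s)
  25: appears 1 time(s)
  32: appears 1 time(s)
  37: appears 3 time(s)
Step 2: The value 37 appears most frequently (3 times).
Step 3: Mode = 37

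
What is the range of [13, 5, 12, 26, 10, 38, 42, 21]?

37

Step 1: Identify the maximum value: max = 42
Step 2: Identify the minimum value: min = 5
Step 3: Range = max - min = 42 - 5 = 37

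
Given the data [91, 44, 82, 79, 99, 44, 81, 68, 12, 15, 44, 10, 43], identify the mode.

44

Step 1: Count the frequency of each value:
  10: appears 1 time(s)
  12: appears 1 time(s)
  15: appears 1 time(s)
  43: appears 1 time(s)
  44: appears 3 time(s)
  68: appears 1 time(s)
  79: appears 1 time(s)
  81: appears 1 time(s)
  82: appears 1 time(s)
  91: appears 1 time(s)
  99: appears 1 time(s)
Step 2: The value 44 appears most frequently (3 times).
Step 3: Mode = 44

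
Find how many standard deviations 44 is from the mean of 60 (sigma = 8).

-2

Step 1: Recall the z-score formula: z = (x - mu) / sigma
Step 2: Substitute values: z = (44 - 60) / 8
Step 3: z = -16 / 8 = -2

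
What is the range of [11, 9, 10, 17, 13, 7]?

10

Step 1: Identify the maximum value: max = 17
Step 2: Identify the minimum value: min = 7
Step 3: Range = max - min = 17 - 7 = 10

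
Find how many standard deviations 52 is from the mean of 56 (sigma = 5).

-0.8

Step 1: Recall the z-score formula: z = (x - mu) / sigma
Step 2: Substitute values: z = (52 - 56) / 5
Step 3: z = -4 / 5 = -0.8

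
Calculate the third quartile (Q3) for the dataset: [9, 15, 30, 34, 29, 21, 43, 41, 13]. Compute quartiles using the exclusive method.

37.5

Step 1: Sort the data: [9, 13, 15, 21, 29, 30, 34, 41, 43]
Step 2: n = 9
Step 3: Using the exclusive quartile method:
  Q1 = 14
  Q2 (median) = 29
  Q3 = 37.5
  IQR = Q3 - Q1 = 37.5 - 14 = 23.5
Step 4: Q3 = 37.5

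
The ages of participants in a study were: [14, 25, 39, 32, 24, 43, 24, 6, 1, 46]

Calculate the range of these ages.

45

Step 1: Identify the maximum value: max = 46
Step 2: Identify the minimum value: min = 1
Step 3: Range = max - min = 46 - 1 = 45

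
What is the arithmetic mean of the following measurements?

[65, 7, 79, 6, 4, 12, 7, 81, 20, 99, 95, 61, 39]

44.2308

Step 1: Sum all values: 65 + 7 + 79 + 6 + 4 + 12 + 7 + 81 + 20 + 99 + 95 + 61 + 39 = 575
Step 2: Count the number of values: n = 13
Step 3: Mean = sum / n = 575 / 13 = 44.2308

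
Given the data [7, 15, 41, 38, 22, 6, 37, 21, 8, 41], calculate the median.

21.5

Step 1: Sort the data in ascending order: [6, 7, 8, 15, 21, 22, 37, 38, 41, 41]
Step 2: The number of values is n = 10.
Step 3: Since n is even, the median is the average of positions 5 and 6:
  Median = (21 + 22) / 2 = 21.5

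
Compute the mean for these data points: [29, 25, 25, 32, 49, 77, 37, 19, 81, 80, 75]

48.0909

Step 1: Sum all values: 29 + 25 + 25 + 32 + 49 + 77 + 37 + 19 + 81 + 80 + 75 = 529
Step 2: Count the number of values: n = 11
Step 3: Mean = sum / n = 529 / 11 = 48.0909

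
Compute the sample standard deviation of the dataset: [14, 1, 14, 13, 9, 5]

5.3914

Step 1: Compute the mean: 9.3333
Step 2: Sum of squared deviations from the mean: 145.3333
Step 3: Sample variance = 145.3333 / 5 = 29.0667
Step 4: Standard deviation = sqrt(29.0667) = 5.3914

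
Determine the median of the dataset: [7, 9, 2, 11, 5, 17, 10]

9

Step 1: Sort the data in ascending order: [2, 5, 7, 9, 10, 11, 17]
Step 2: The number of values is n = 7.
Step 3: Since n is odd, the median is the middle value at position 4: 9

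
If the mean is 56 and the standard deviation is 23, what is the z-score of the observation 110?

2.3478

Step 1: Recall the z-score formula: z = (x - mu) / sigma
Step 2: Substitute values: z = (110 - 56) / 23
Step 3: z = 54 / 23 = 2.3478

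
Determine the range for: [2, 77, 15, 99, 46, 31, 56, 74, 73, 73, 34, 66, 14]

97

Step 1: Identify the maximum value: max = 99
Step 2: Identify the minimum value: min = 2
Step 3: Range = max - min = 99 - 2 = 97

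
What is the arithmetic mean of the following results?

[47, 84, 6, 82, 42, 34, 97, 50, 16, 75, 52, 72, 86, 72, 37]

56.8

Step 1: Sum all values: 47 + 84 + 6 + 82 + 42 + 34 + 97 + 50 + 16 + 75 + 52 + 72 + 86 + 72 + 37 = 852
Step 2: Count the number of values: n = 15
Step 3: Mean = sum / n = 852 / 15 = 56.8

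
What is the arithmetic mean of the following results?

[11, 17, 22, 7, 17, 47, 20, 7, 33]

20.1111

Step 1: Sum all values: 11 + 17 + 22 + 7 + 17 + 47 + 20 + 7 + 33 = 181
Step 2: Count the number of values: n = 9
Step 3: Mean = sum / n = 181 / 9 = 20.1111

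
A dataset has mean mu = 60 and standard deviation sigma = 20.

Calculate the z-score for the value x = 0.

-3

Step 1: Recall the z-score formula: z = (x - mu) / sigma
Step 2: Substitute values: z = (0 - 60) / 20
Step 3: z = -60 / 20 = -3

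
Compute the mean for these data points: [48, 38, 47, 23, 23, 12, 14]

29.2857

Step 1: Sum all values: 48 + 38 + 47 + 23 + 23 + 12 + 14 = 205
Step 2: Count the number of values: n = 7
Step 3: Mean = sum / n = 205 / 7 = 29.2857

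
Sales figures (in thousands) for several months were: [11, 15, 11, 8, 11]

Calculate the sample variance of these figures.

6.2

Step 1: Compute the mean: (11 + 15 + 11 + 8 + 11) / 5 = 11.2
Step 2: Compute squared deviations from the mean:
  (11 - 11.2)^2 = 0.04
  (15 - 11.2)^2 = 14.44
  (11 - 11.2)^2 = 0.04
  (8 - 11.2)^2 = 10.24
  (11 - 11.2)^2 = 0.04
Step 3: Sum of squared deviations = 24.8
Step 4: Sample variance = 24.8 / 4 = 6.2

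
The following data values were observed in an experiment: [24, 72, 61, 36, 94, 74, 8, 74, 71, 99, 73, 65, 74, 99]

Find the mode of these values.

74

Step 1: Count the frequency of each value:
  8: appears 1 time(s)
  24: appears 1 time(s)
  36: appears 1 time(s)
  61: appears 1 time(s)
  65: appears 1 time(s)
  71: appears 1 time(s)
  72: appears 1 time(s)
  73: appears 1 time(s)
  74: appears 3 time(s)
  94: appears 1 time(s)
  99: appears 2 time(s)
Step 2: The value 74 appears most frequently (3 times).
Step 3: Mode = 74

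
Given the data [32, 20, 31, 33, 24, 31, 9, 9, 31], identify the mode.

31

Step 1: Count the frequency of each value:
  9: appears 2 time(s)
  20: appears 1 time(s)
  24: appears 1 time(s)
  31: appears 3 time(s)
  32: appears 1 time(s)
  33: appears 1 time(s)
Step 2: The value 31 appears most frequently (3 times).
Step 3: Mode = 31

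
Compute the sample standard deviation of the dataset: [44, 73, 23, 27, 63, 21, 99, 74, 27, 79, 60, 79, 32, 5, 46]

27.3675

Step 1: Compute the mean: 50.1333
Step 2: Sum of squared deviations from the mean: 10485.7333
Step 3: Sample variance = 10485.7333 / 14 = 748.981
Step 4: Standard deviation = sqrt(748.981) = 27.3675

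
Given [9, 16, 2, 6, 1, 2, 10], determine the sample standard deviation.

5.4729

Step 1: Compute the mean: 6.5714
Step 2: Sum of squared deviations from the mean: 179.7143
Step 3: Sample variance = 179.7143 / 6 = 29.9524
Step 4: Standard deviation = sqrt(29.9524) = 5.4729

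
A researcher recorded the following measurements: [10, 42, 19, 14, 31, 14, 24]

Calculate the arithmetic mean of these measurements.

22

Step 1: Sum all values: 10 + 42 + 19 + 14 + 31 + 14 + 24 = 154
Step 2: Count the number of values: n = 7
Step 3: Mean = sum / n = 154 / 7 = 22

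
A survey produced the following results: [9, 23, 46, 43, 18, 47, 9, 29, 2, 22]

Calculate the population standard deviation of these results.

15.387

Step 1: Compute the mean: 24.8
Step 2: Sum of squared deviations from the mean: 2367.6
Step 3: Population variance = 2367.6 / 10 = 236.76
Step 4: Standard deviation = sqrt(236.76) = 15.387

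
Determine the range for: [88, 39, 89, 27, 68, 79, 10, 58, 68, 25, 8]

81

Step 1: Identify the maximum value: max = 89
Step 2: Identify the minimum value: min = 8
Step 3: Range = max - min = 89 - 8 = 81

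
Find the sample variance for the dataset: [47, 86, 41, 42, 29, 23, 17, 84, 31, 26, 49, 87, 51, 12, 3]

702.4095

Step 1: Compute the mean: (47 + 86 + 41 + 42 + 29 + 23 + 17 + 84 + 31 + 26 + 49 + 87 + 51 + 12 + 3) / 15 = 41.8667
Step 2: Compute squared deviations from the mean:
  (47 - 41.8667)^2 = 26.3511
  (86 - 41.8667)^2 = 1947.7511
  (41 - 41.8667)^2 = 0.7511
  (42 - 41.8667)^2 = 0.0178
  (29 - 41.8667)^2 = 165.5511
  (23 - 41.8667)^2 = 355.9511
  (17 - 41.8667)^2 = 618.3511
  (84 - 41.8667)^2 = 1775.2178
  (31 - 41.8667)^2 = 118.0844
  (26 - 41.8667)^2 = 251.7511
  (49 - 41.8667)^2 = 50.8844
  (87 - 41.8667)^2 = 2037.0178
  (51 - 41.8667)^2 = 83.4178
  (12 - 41.8667)^2 = 892.0178
  (3 - 41.8667)^2 = 1510.6178
Step 3: Sum of squared deviations = 9833.7333
Step 4: Sample variance = 9833.7333 / 14 = 702.4095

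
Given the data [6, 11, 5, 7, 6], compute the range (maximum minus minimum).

6

Step 1: Identify the maximum value: max = 11
Step 2: Identify the minimum value: min = 5
Step 3: Range = max - min = 11 - 5 = 6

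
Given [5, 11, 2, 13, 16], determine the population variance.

26.64

Step 1: Compute the mean: (5 + 11 + 2 + 13 + 16) / 5 = 9.4
Step 2: Compute squared deviations from the mean:
  (5 - 9.4)^2 = 19.36
  (11 - 9.4)^2 = 2.56
  (2 - 9.4)^2 = 54.76
  (13 - 9.4)^2 = 12.96
  (16 - 9.4)^2 = 43.56
Step 3: Sum of squared deviations = 133.2
Step 4: Population variance = 133.2 / 5 = 26.64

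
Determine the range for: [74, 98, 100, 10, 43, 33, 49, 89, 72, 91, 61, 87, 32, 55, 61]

90

Step 1: Identify the maximum value: max = 100
Step 2: Identify the minimum value: min = 10
Step 3: Range = max - min = 100 - 10 = 90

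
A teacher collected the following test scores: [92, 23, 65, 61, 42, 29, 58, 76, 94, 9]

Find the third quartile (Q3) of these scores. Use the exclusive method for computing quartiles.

80

Step 1: Sort the data: [9, 23, 29, 42, 58, 61, 65, 76, 92, 94]
Step 2: n = 10
Step 3: Using the exclusive quartile method:
  Q1 = 27.5
  Q2 (median) = 59.5
  Q3 = 80
  IQR = Q3 - Q1 = 80 - 27.5 = 52.5
Step 4: Q3 = 80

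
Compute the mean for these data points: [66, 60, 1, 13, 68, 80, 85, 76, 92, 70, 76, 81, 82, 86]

66.8571

Step 1: Sum all values: 66 + 60 + 1 + 13 + 68 + 80 + 85 + 76 + 92 + 70 + 76 + 81 + 82 + 86 = 936
Step 2: Count the number of values: n = 14
Step 3: Mean = sum / n = 936 / 14 = 66.8571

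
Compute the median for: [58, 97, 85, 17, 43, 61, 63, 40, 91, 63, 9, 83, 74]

63

Step 1: Sort the data in ascending order: [9, 17, 40, 43, 58, 61, 63, 63, 74, 83, 85, 91, 97]
Step 2: The number of values is n = 13.
Step 3: Since n is odd, the median is the middle value at position 7: 63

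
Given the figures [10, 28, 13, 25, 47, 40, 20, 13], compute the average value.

24.5

Step 1: Sum all values: 10 + 28 + 13 + 25 + 47 + 40 + 20 + 13 = 196
Step 2: Count the number of values: n = 8
Step 3: Mean = sum / n = 196 / 8 = 24.5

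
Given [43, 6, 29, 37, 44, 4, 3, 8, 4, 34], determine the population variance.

279.76

Step 1: Compute the mean: (43 + 6 + 29 + 37 + 44 + 4 + 3 + 8 + 4 + 34) / 10 = 21.2
Step 2: Compute squared deviations from the mean:
  (43 - 21.2)^2 = 475.24
  (6 - 21.2)^2 = 231.04
  (29 - 21.2)^2 = 60.84
  (37 - 21.2)^2 = 249.64
  (44 - 21.2)^2 = 519.84
  (4 - 21.2)^2 = 295.84
  (3 - 21.2)^2 = 331.24
  (8 - 21.2)^2 = 174.24
  (4 - 21.2)^2 = 295.84
  (34 - 21.2)^2 = 163.84
Step 3: Sum of squared deviations = 2797.6
Step 4: Population variance = 2797.6 / 10 = 279.76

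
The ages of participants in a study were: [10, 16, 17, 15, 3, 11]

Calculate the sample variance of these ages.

27.2

Step 1: Compute the mean: (10 + 16 + 17 + 15 + 3 + 11) / 6 = 12
Step 2: Compute squared deviations from the mean:
  (10 - 12)^2 = 4
  (16 - 12)^2 = 16
  (17 - 12)^2 = 25
  (15 - 12)^2 = 9
  (3 - 12)^2 = 81
  (11 - 12)^2 = 1
Step 3: Sum of squared deviations = 136
Step 4: Sample variance = 136 / 5 = 27.2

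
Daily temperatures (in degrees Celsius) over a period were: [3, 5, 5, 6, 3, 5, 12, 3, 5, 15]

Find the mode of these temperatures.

5

Step 1: Count the frequency of each value:
  3: appears 3 time(s)
  5: appears 4 time(s)
  6: appears 1 time(s)
  12: appears 1 time(s)
  15: appears 1 time(s)
Step 2: The value 5 appears most frequently (4 times).
Step 3: Mode = 5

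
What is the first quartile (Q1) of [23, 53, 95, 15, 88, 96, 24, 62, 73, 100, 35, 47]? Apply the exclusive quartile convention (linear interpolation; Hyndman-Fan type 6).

26.75

Step 1: Sort the data: [15, 23, 24, 35, 47, 53, 62, 73, 88, 95, 96, 100]
Step 2: n = 12
Step 3: Using the exclusive quartile method:
  Q1 = 26.75
  Q2 (median) = 57.5
  Q3 = 93.25
  IQR = Q3 - Q1 = 93.25 - 26.75 = 66.5
Step 4: Q1 = 26.75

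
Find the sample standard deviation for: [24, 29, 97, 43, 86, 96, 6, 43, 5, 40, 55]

32.9553

Step 1: Compute the mean: 47.6364
Step 2: Sum of squared deviations from the mean: 10860.5455
Step 3: Sample variance = 10860.5455 / 10 = 1086.0545
Step 4: Standard deviation = sqrt(1086.0545) = 32.9553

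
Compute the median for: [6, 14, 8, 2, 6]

6

Step 1: Sort the data in ascending order: [2, 6, 6, 8, 14]
Step 2: The number of values is n = 5.
Step 3: Since n is odd, the median is the middle value at position 3: 6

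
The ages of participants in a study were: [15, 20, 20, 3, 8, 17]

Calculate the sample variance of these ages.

47.7667

Step 1: Compute the mean: (15 + 20 + 20 + 3 + 8 + 17) / 6 = 13.8333
Step 2: Compute squared deviations from the mean:
  (15 - 13.8333)^2 = 1.3611
  (20 - 13.8333)^2 = 38.0278
  (20 - 13.8333)^2 = 38.0278
  (3 - 13.8333)^2 = 117.3611
  (8 - 13.8333)^2 = 34.0278
  (17 - 13.8333)^2 = 10.0278
Step 3: Sum of squared deviations = 238.8333
Step 4: Sample variance = 238.8333 / 5 = 47.7667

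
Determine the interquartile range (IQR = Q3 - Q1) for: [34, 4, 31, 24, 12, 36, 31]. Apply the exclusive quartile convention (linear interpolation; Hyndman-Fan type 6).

22

Step 1: Sort the data: [4, 12, 24, 31, 31, 34, 36]
Step 2: n = 7
Step 3: Using the exclusive quartile method:
  Q1 = 12
  Q2 (median) = 31
  Q3 = 34
  IQR = Q3 - Q1 = 34 - 12 = 22
Step 4: IQR = 22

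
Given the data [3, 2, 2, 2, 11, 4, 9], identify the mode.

2

Step 1: Count the frequency of each value:
  2: appears 3 time(s)
  3: appears 1 time(s)
  4: appears 1 time(s)
  9: appears 1 time(s)
  11: appears 1 time(s)
Step 2: The value 2 appears most frequently (3 times).
Step 3: Mode = 2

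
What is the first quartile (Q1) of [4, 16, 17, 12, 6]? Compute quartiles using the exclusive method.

5

Step 1: Sort the data: [4, 6, 12, 16, 17]
Step 2: n = 5
Step 3: Using the exclusive quartile method:
  Q1 = 5
  Q2 (median) = 12
  Q3 = 16.5
  IQR = Q3 - Q1 = 16.5 - 5 = 11.5
Step 4: Q1 = 5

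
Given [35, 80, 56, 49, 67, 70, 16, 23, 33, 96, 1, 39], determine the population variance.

713.4097

Step 1: Compute the mean: (35 + 80 + 56 + 49 + 67 + 70 + 16 + 23 + 33 + 96 + 1 + 39) / 12 = 47.0833
Step 2: Compute squared deviations from the mean:
  (35 - 47.0833)^2 = 146.0069
  (80 - 47.0833)^2 = 1083.5069
  (56 - 47.0833)^2 = 79.5069
  (49 - 47.0833)^2 = 3.6736
  (67 - 47.0833)^2 = 396.6736
  (70 - 47.0833)^2 = 525.1736
  (16 - 47.0833)^2 = 966.1736
  (23 - 47.0833)^2 = 580.0069
  (33 - 47.0833)^2 = 198.3403
  (96 - 47.0833)^2 = 2392.8403
  (1 - 47.0833)^2 = 2123.6736
  (39 - 47.0833)^2 = 65.3403
Step 3: Sum of squared deviations = 8560.9167
Step 4: Population variance = 8560.9167 / 12 = 713.4097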